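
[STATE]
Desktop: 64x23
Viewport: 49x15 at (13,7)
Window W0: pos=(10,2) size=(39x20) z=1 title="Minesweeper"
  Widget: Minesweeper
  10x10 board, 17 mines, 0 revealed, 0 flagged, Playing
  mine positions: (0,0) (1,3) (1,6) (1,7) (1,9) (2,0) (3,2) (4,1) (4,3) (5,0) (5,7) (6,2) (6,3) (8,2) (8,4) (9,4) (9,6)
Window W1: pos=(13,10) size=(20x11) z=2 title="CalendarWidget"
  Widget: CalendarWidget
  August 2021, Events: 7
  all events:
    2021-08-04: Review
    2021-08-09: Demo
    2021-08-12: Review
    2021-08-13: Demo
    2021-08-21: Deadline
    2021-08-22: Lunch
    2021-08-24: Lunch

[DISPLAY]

■■■■■■■■                           ┃             
■■■■■■■■                           ┃             
■■■■■■■■                           ┃             
┏━━━━━━━━━━━━━━━━━━┓               ┃             
┃ CalendarWidget   ┃               ┃             
┠──────────────────┨               ┃             
┃   August 2021    ┃               ┃             
┃Mo Tu We Th Fr Sa ┃               ┃             
┃                  ┃               ┃             
┃ 2  3  4*  5  6  7┃               ┃             
┃ 9* 10 11 12* 13* ┃               ┃             
┃16 17 18 19 20 21*┃               ┃             
┃23 24* 25 26 27 28┃               ┃             
┗━━━━━━━━━━━━━━━━━━┛               ┃             
━━━━━━━━━━━━━━━━━━━━━━━━━━━━━━━━━━━┛             


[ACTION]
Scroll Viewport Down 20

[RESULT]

■■■■■■■■                           ┃             
■■■■■■■■                           ┃             
┏━━━━━━━━━━━━━━━━━━┓               ┃             
┃ CalendarWidget   ┃               ┃             
┠──────────────────┨               ┃             
┃   August 2021    ┃               ┃             
┃Mo Tu We Th Fr Sa ┃               ┃             
┃                  ┃               ┃             
┃ 2  3  4*  5  6  7┃               ┃             
┃ 9* 10 11 12* 13* ┃               ┃             
┃16 17 18 19 20 21*┃               ┃             
┃23 24* 25 26 27 28┃               ┃             
┗━━━━━━━━━━━━━━━━━━┛               ┃             
━━━━━━━━━━━━━━━━━━━━━━━━━━━━━━━━━━━┛             
                                                 


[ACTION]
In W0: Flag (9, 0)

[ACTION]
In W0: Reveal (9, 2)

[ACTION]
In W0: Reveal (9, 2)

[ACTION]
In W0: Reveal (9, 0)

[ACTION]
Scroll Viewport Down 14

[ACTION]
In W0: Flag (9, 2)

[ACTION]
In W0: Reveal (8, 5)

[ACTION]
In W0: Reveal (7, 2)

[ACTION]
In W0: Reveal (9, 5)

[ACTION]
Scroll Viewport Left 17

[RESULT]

          ┃■■■■■■■■■■                           ┃
          ┃■■■■■■■■■■                           ┃
          ┃■■┏━━━━━━━━━━━━━━━━━━┓               ┃
          ┃■■┃ CalendarWidget   ┃               ┃
          ┃■■┠──────────────────┨               ┃
          ┃■■┃   August 2021    ┃               ┃
          ┃⚑■┃Mo Tu We Th Fr Sa ┃               ┃
          ┃  ┃                  ┃               ┃
          ┃  ┃ 2  3  4*  5  6  7┃               ┃
          ┃  ┃ 9* 10 11 12* 13* ┃               ┃
          ┃  ┃16 17 18 19 20 21*┃               ┃
          ┃  ┃23 24* 25 26 27 28┃               ┃
          ┃  ┗━━━━━━━━━━━━━━━━━━┛               ┃
          ┗━━━━━━━━━━━━━━━━━━━━━━━━━━━━━━━━━━━━━┛
                                                 


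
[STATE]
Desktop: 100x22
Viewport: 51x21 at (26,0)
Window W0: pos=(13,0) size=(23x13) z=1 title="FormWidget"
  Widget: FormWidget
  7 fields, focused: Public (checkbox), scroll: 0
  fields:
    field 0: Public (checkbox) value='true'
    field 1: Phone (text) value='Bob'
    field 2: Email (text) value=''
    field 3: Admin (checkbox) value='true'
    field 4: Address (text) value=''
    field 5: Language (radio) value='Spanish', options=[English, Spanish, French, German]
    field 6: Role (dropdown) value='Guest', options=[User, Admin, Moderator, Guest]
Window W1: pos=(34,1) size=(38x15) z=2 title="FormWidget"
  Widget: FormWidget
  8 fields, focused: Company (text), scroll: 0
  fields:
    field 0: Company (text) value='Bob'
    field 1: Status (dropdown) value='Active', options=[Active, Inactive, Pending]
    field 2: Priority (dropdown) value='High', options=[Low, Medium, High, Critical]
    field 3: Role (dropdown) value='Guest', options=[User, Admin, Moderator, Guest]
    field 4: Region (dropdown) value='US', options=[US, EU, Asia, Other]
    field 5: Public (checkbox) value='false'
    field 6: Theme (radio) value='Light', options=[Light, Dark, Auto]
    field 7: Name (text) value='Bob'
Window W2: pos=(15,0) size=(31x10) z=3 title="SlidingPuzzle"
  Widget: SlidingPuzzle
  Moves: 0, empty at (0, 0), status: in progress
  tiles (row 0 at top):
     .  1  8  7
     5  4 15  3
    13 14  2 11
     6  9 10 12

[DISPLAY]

━━━━━━━━━━━━━━━━━━━┓                               
zzle               ┃━━━━━━━━━━━━━━━━━━━━━━━━━┓     
───────────────────┨                         ┃     
┬────┬────┐        ┃─────────────────────────┨     
│  8 │  7 │        ┃   [Bob                 ]┃     
┼────┼────┤        ┃   [Active             ▼]┃     
│ 15 │  3 │        ┃   [High               ▼]┃     
┼────┼────┤        ┃   [Guest              ▼]┃     
│  2 │ 11 │        ┃   [US                 ▼]┃     
━━━━━━━━━━━━━━━━━━━┛   [ ]                   ┃     
        ┃  Theme:      (●) Light  ( ) Dark  (┃     
        ┃  Name:       [Bob                 ]┃     
━━━━━━━━┃                                    ┃     
        ┃                                    ┃     
        ┃                                    ┃     
        ┗━━━━━━━━━━━━━━━━━━━━━━━━━━━━━━━━━━━━┛     
                                                   
                                                   
                                                   
                                                   
                                                   


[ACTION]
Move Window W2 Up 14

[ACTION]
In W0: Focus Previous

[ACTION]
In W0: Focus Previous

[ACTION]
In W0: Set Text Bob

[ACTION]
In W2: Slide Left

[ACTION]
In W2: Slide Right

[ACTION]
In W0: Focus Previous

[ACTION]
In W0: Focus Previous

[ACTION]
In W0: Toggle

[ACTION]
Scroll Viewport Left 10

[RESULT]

━━━━━━━━━━━━━━━━━━━━━━━━━━━━━┓                     
 SlidingPuzzle               ┃━━━━━━━━━━━━━━━━━━━━━
─────────────────────────────┨                     
┌────┬────┬────┬────┐        ┃─────────────────────
│    │  1 │  8 │  7 │        ┃   [Bob              
├────┼────┼────┼────┤        ┃   [Active           
│  5 │  4 │ 15 │  3 │        ┃   [High             
├────┼────┼────┼────┤        ┃   [Guest            
│ 13 │ 14 │  2 │ 11 │        ┃   [US               
━━━━━━━━━━━━━━━━━━━━━━━━━━━━━┛   [ ]               
                  ┃  Theme:      (●) Light  ( ) Dar
                  ┃  Name:       [Bob              
━━━━━━━━━━━━━━━━━━┃                                
                  ┃                                
                  ┃                                
                  ┗━━━━━━━━━━━━━━━━━━━━━━━━━━━━━━━━
                                                   
                                                   
                                                   
                                                   
                                                   


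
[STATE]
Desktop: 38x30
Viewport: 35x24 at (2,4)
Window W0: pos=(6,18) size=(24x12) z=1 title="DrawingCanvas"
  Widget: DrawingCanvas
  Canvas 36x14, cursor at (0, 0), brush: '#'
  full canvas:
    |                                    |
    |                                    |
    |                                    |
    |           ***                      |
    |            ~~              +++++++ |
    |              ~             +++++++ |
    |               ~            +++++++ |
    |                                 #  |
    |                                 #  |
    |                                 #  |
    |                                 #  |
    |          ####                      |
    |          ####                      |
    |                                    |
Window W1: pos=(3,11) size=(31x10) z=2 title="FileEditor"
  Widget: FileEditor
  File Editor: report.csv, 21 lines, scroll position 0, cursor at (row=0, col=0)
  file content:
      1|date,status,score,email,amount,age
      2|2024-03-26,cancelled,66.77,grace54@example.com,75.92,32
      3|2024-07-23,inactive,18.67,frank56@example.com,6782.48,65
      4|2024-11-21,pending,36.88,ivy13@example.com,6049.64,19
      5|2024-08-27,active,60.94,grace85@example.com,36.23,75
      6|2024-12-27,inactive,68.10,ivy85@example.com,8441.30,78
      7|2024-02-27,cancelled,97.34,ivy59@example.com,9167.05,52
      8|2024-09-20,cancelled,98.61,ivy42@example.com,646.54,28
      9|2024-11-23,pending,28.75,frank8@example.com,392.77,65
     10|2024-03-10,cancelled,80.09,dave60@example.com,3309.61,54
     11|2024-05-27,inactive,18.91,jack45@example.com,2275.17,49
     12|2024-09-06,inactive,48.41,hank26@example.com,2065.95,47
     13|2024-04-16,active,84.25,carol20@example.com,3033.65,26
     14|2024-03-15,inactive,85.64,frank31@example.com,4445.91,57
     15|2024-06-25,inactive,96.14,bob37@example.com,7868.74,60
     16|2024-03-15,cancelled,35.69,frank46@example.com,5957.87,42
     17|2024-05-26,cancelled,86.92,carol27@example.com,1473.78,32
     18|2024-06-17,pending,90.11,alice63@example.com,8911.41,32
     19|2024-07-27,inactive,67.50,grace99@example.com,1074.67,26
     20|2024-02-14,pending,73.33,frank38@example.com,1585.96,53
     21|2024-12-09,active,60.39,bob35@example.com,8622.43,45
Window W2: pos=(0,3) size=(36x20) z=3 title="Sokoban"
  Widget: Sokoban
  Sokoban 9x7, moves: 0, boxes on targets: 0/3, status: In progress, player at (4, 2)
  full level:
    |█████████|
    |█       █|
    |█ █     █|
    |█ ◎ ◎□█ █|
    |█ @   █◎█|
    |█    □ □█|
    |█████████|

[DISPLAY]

Sokoban                          ┃ 
─────────────────────────────────┨ 
████████                         ┃ 
       █                         ┃ 
 █     █                         ┃ 
 ◎ ◎□█ █                         ┃ 
 @   █◎█                         ┃ 
    □ □█                         ┃ 
████████                         ┃ 
oves: 0  0/3                     ┃ 
                                 ┃ 
                                 ┃ 
                                 ┃ 
                                 ┃ 
                                 ┃ 
                                 ┃ 
                                 ┃ 
                                 ┃ 
━━━━━━━━━━━━━━━━━━━━━━━━━━━━━━━━━┛ 
    ┃                      ┃       
    ┃           ***        ┃       
    ┃            ~~        ┃       
    ┃              ~       ┃       
    ┃               ~      ┃       


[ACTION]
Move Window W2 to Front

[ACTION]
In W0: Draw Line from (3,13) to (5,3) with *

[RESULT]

Sokoban                          ┃ 
─────────────────────────────────┨ 
████████                         ┃ 
       █                         ┃ 
 █     █                         ┃ 
 ◎ ◎□█ █                         ┃ 
 @   █◎█                         ┃ 
    □ □█                         ┃ 
████████                         ┃ 
oves: 0  0/3                     ┃ 
                                 ┃ 
                                 ┃ 
                                 ┃ 
                                 ┃ 
                                 ┃ 
                                 ┃ 
                                 ┃ 
                                 ┃ 
━━━━━━━━━━━━━━━━━━━━━━━━━━━━━━━━━┛ 
    ┃                      ┃       
    ┃           ***        ┃       
    ┃      ***** ~~        ┃       
    ┃   ***        ~       ┃       
    ┃               ~      ┃       


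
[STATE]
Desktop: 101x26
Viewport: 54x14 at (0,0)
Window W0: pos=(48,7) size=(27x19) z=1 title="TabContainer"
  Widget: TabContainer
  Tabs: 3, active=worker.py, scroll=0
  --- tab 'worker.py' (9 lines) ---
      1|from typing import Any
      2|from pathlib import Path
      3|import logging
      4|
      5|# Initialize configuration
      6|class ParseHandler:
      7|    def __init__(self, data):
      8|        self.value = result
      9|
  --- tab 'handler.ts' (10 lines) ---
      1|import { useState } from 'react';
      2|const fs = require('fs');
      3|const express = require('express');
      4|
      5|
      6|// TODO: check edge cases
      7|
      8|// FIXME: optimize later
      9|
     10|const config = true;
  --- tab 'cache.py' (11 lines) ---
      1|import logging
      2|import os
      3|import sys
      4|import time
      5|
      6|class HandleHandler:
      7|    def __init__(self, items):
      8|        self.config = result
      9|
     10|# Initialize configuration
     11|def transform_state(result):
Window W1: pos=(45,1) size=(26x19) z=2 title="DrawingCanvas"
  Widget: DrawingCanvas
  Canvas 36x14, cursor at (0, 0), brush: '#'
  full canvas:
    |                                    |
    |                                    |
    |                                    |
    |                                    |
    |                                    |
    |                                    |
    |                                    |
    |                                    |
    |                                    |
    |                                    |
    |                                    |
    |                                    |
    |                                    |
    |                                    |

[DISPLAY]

                                                      
                                             ┏━━━━━━━━
                                             ┃ Drawing
                                             ┠────────
                                             ┃+       
                                             ┃        
                                             ┃        
                                             ┃        
                                             ┃        
                                             ┃        
                                             ┃        
                                             ┃        
                                             ┃        
                                             ┃        


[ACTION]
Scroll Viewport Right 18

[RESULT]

                                                      
                           ┏━━━━━━━━━━━━━━━━━━━━━━━━┓ 
                           ┃ DrawingCanvas          ┃ 
                           ┠────────────────────────┨ 
                           ┃+                       ┃ 
                           ┃                        ┃ 
                           ┃                        ┃ 
                           ┃                        ┃━
                           ┃                        ┃ 
                           ┃                        ┃─
                           ┃                        ┃s
                           ┃                        ┃─
                           ┃                        ┃ 
                           ┃                        ┃t


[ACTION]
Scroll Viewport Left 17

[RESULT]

                                                      
                                            ┏━━━━━━━━━
                                            ┃ DrawingC
                                            ┠─────────
                                            ┃+        
                                            ┃         
                                            ┃         
                                            ┃         
                                            ┃         
                                            ┃         
                                            ┃         
                                            ┃         
                                            ┃         
                                            ┃         


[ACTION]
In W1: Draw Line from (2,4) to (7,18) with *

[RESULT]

                                                      
                                            ┏━━━━━━━━━
                                            ┃ DrawingC
                                            ┠─────────
                                            ┃+        
                                            ┃         
                                            ┃    **   
                                            ┃      ***
                                            ┃         
                                            ┃         
                                            ┃         
                                            ┃         
                                            ┃         
                                            ┃         


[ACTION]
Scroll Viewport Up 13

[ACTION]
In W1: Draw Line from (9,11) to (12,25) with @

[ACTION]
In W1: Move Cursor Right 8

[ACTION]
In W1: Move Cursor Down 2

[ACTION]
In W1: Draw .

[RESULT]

                                                      
                                            ┏━━━━━━━━━
                                            ┃ DrawingC
                                            ┠─────────
                                            ┃         
                                            ┃         
                                            ┃    **  .
                                            ┃      ***
                                            ┃         
                                            ┃         
                                            ┃         
                                            ┃         
                                            ┃         
                                            ┃         


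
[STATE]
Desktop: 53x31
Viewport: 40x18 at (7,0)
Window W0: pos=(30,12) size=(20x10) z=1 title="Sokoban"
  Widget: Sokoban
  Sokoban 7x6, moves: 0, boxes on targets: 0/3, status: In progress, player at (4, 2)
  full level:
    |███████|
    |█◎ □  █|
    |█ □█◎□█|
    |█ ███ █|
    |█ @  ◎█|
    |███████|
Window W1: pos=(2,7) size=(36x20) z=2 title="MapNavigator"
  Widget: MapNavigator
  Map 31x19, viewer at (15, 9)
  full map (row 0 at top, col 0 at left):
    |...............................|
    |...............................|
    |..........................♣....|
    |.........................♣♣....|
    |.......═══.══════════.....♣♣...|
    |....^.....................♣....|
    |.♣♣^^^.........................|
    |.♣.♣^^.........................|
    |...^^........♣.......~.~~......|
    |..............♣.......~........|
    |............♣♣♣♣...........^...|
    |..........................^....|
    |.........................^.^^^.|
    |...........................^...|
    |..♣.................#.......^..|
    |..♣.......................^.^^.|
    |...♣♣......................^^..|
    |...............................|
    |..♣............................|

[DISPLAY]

                                        
                                        
                                        
                                        
                                        
                                        
                                        
━━━━━━━━━━━━━━━━━━━━━━━━━━━━━━┓         
Navigator                     ┃         
──────────────────────────────┨         
............................. ┃         
........................♣.... ┃         
.......................♣♣.... ┃━━━━━━━━━
.....═══.══════════.....♣♣... ┃n        
..^.....................♣.... ┃─────────
♣^^^......................... ┃         
.♣^^......................... ┃         
.^^........♣.......~.~~...... ┃         


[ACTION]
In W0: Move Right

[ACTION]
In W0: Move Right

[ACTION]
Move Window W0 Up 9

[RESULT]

                                        
                                        
                                        
                       ┏━━━━━━━━━━━━━━━━
                       ┃ Sokoban        
                       ┠────────────────
                       ┃███████         
━━━━━━━━━━━━━━━━━━━━━━━━━━━━━━┓         
Navigator                     ┃         
──────────────────────────────┨         
............................. ┃         
........................♣.... ┃         
.......................♣♣.... ┃━━━━━━━━━
.....═══.══════════.....♣♣... ┃         
..^.....................♣.... ┃         
♣^^^......................... ┃         
.♣^^......................... ┃         
.^^........♣.......~.~~...... ┃         


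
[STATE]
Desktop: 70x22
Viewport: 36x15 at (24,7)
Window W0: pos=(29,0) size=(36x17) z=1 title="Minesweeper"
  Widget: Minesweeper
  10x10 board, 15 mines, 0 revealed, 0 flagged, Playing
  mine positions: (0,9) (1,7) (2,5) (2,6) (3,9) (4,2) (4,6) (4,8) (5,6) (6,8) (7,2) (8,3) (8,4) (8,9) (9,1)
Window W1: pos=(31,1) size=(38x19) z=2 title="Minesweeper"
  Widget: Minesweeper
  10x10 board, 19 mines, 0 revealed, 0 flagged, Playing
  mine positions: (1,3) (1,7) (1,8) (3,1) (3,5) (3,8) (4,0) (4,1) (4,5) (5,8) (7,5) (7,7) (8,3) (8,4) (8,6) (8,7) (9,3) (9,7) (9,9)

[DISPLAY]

     ┃■┃■■■■■■■■■■                  
     ┃■┃■■■■■■■■■■                  
     ┃■┃■■■■■■■■■■                  
     ┃■┃■■■■■■■■■■                  
     ┃■┃■■■■■■■■■■                  
     ┃■┃■■■■■■■■■■                  
     ┃ ┃■■■■■■■■■■                  
     ┃ ┃                            
     ┃ ┃                            
     ┗━┃                            
       ┃                            
       ┃                            
       ┗━━━━━━━━━━━━━━━━━━━━━━━━━━━━
                                    
                                    


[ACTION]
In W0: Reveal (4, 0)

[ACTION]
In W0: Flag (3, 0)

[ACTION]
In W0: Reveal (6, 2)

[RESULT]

     ┃ ┃■■■■■■■■■■                  
     ┃ ┃■■■■■■■■■■                  
     ┃ ┃■■■■■■■■■■                  
     ┃ ┃■■■■■■■■■■                  
     ┃1┃■■■■■■■■■■                  
     ┃■┃■■■■■■■■■■                  
     ┃ ┃■■■■■■■■■■                  
     ┃ ┃                            
     ┃ ┃                            
     ┗━┃                            
       ┃                            
       ┃                            
       ┗━━━━━━━━━━━━━━━━━━━━━━━━━━━━
                                    
                                    


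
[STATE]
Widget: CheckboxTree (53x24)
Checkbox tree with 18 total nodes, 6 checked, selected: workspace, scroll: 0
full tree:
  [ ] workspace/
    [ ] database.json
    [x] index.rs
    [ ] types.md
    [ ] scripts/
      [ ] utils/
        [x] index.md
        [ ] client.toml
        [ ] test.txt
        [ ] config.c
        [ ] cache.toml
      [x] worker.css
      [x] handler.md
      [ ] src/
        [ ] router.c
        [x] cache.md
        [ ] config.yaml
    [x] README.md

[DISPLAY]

>[-] workspace/                                      
   [ ] database.json                                 
   [x] index.rs                                      
   [ ] types.md                                      
   [-] scripts/                                      
     [-] utils/                                      
       [x] index.md                                  
       [ ] client.toml                               
       [ ] test.txt                                  
       [ ] config.c                                  
       [ ] cache.toml                                
     [x] worker.css                                  
     [x] handler.md                                  
     [-] src/                                        
       [ ] router.c                                  
       [x] cache.md                                  
       [ ] config.yaml                               
   [x] README.md                                     
                                                     
                                                     
                                                     
                                                     
                                                     
                                                     


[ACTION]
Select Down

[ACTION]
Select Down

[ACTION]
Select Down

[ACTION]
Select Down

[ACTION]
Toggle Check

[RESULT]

 [-] workspace/                                      
   [ ] database.json                                 
   [x] index.rs                                      
   [ ] types.md                                      
>  [x] scripts/                                      
     [x] utils/                                      
       [x] index.md                                  
       [x] client.toml                               
       [x] test.txt                                  
       [x] config.c                                  
       [x] cache.toml                                
     [x] worker.css                                  
     [x] handler.md                                  
     [x] src/                                        
       [x] router.c                                  
       [x] cache.md                                  
       [x] config.yaml                               
   [x] README.md                                     
                                                     
                                                     
                                                     
                                                     
                                                     
                                                     


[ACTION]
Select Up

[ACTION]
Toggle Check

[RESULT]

 [-] workspace/                                      
   [ ] database.json                                 
   [x] index.rs                                      
>  [x] types.md                                      
   [x] scripts/                                      
     [x] utils/                                      
       [x] index.md                                  
       [x] client.toml                               
       [x] test.txt                                  
       [x] config.c                                  
       [x] cache.toml                                
     [x] worker.css                                  
     [x] handler.md                                  
     [x] src/                                        
       [x] router.c                                  
       [x] cache.md                                  
       [x] config.yaml                               
   [x] README.md                                     
                                                     
                                                     
                                                     
                                                     
                                                     
                                                     


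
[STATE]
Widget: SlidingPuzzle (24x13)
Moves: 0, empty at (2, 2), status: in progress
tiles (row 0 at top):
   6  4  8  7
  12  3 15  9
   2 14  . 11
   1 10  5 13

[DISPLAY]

┌────┬────┬────┬────┐   
│  6 │  4 │  8 │  7 │   
├────┼────┼────┼────┤   
│ 12 │  3 │ 15 │  9 │   
├────┼────┼────┼────┤   
│  2 │ 14 │    │ 11 │   
├────┼────┼────┼────┤   
│  1 │ 10 │  5 │ 13 │   
└────┴────┴────┴────┘   
Moves: 0                
                        
                        
                        


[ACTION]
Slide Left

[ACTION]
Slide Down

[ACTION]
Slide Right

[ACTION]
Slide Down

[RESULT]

┌────┬────┬────┬────┐   
│  6 │  4 │    │  7 │   
├────┼────┼────┼────┤   
│ 12 │  3 │  8 │ 15 │   
├────┼────┼────┼────┤   
│  2 │ 14 │ 11 │  9 │   
├────┼────┼────┼────┤   
│  1 │ 10 │  5 │ 13 │   
└────┴────┴────┴────┘   
Moves: 4                
                        
                        
                        


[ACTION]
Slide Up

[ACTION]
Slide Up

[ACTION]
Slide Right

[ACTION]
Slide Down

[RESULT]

┌────┬────┬────┬────┐   
│  6 │  4 │  8 │  7 │   
├────┼────┼────┼────┤   
│ 12 │    │ 11 │ 15 │   
├────┼────┼────┼────┤   
│  2 │  3 │ 14 │  9 │   
├────┼────┼────┼────┤   
│  1 │ 10 │  5 │ 13 │   
└────┴────┴────┴────┘   
Moves: 8                
                        
                        
                        


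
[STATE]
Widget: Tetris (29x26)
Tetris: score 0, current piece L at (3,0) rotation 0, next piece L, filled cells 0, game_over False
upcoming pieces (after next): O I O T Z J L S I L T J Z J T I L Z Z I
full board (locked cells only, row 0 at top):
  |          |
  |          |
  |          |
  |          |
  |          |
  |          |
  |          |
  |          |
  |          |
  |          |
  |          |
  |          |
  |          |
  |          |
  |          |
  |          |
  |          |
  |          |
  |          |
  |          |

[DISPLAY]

     ▒    │Next:             
   ▒▒▒    │  ▒               
          │▒▒▒               
          │                  
          │                  
          │                  
          │Score:            
          │0                 
          │                  
          │                  
          │                  
          │                  
          │                  
          │                  
          │                  
          │                  
          │                  
          │                  
          │                  
          │                  
          │                  
          │                  
          │                  
          │                  
          │                  
          │                  


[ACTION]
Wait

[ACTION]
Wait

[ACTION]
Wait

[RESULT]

          │Next:             
          │  ▒               
          │▒▒▒               
     ▒    │                  
   ▒▒▒    │                  
          │                  
          │Score:            
          │0                 
          │                  
          │                  
          │                  
          │                  
          │                  
          │                  
          │                  
          │                  
          │                  
          │                  
          │                  
          │                  
          │                  
          │                  
          │                  
          │                  
          │                  
          │                  


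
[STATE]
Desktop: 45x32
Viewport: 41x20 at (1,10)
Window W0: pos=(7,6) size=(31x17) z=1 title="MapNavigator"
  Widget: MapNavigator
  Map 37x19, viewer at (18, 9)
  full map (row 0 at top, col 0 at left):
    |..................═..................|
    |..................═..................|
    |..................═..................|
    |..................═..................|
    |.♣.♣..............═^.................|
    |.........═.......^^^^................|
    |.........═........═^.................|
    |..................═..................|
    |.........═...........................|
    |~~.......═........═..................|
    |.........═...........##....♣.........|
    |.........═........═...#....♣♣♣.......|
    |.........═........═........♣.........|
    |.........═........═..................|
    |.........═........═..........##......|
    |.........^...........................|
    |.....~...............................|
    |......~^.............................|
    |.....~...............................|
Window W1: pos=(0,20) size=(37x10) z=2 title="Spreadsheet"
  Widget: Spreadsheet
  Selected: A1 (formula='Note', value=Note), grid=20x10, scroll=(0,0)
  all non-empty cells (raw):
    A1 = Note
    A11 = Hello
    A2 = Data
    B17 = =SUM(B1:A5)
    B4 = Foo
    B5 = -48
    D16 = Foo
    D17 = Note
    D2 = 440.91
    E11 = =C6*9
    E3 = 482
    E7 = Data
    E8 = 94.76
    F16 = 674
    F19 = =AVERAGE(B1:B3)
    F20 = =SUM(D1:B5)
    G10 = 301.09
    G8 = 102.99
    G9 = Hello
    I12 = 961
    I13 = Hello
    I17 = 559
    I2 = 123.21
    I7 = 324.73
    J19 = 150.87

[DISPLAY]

      ┃..............═^.............┃    
      ┃.....═.......^^^^............┃    
      ┃.....═........═^.............┃    
      ┃..............═..............┃    
      ┃.....═.......................┃    
      ┃.....═........@..............┃    
      ┃.....═...........##....♣.....┃    
      ┃.....═........═...#....♣♣♣...┃    
      ┃.....═........═........♣.....┃    
      ┃.....═........═..............┃    
━━━━━━━━━━━━━━━━━━━━━━━━━━━━━━━━━━━┓┃    
 Spreadsheet                       ┃┃    
───────────────────────────────────┨┛    
A1: Note                           ┃     
       A       B       C       D   ┃     
-----------------------------------┃     
  1 [Note]         0       0       ┃     
  2 Data           0       0  440.9┃     
  3        0       0       0       ┃     
━━━━━━━━━━━━━━━━━━━━━━━━━━━━━━━━━━━┛     


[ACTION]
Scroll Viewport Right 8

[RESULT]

   ┃..............═^.............┃       
   ┃.....═.......^^^^............┃       
   ┃.....═........═^.............┃       
   ┃..............═..............┃       
   ┃.....═.......................┃       
   ┃.....═........@..............┃       
   ┃.....═...........##....♣.....┃       
   ┃.....═........═...#....♣♣♣...┃       
   ┃.....═........═........♣.....┃       
   ┃.....═........═..............┃       
━━━━━━━━━━━━━━━━━━━━━━━━━━━━━━━━┓┃       
readsheet                       ┃┃       
────────────────────────────────┨┛       
 Note                           ┃        
    A       B       C       D   ┃        
--------------------------------┃        
 [Note]         0       0       ┃        
 Data           0       0  440.9┃        
        0       0       0       ┃        
━━━━━━━━━━━━━━━━━━━━━━━━━━━━━━━━┛        


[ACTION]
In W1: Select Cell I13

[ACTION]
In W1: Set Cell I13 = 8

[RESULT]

   ┃..............═^.............┃       
   ┃.....═.......^^^^............┃       
   ┃.....═........═^.............┃       
   ┃..............═..............┃       
   ┃.....═.......................┃       
   ┃.....═........@..............┃       
   ┃.....═...........##....♣.....┃       
   ┃.....═........═...#....♣♣♣...┃       
   ┃.....═........═........♣.....┃       
   ┃.....═........═..............┃       
━━━━━━━━━━━━━━━━━━━━━━━━━━━━━━━━┓┃       
readsheet                       ┃┃       
────────────────────────────────┨┛       
: 8                             ┃        
    A       B       C       D   ┃        
--------------------------------┃        
 Note           0       0       ┃        
 Data           0       0  440.9┃        
        0       0       0       ┃        
━━━━━━━━━━━━━━━━━━━━━━━━━━━━━━━━┛        


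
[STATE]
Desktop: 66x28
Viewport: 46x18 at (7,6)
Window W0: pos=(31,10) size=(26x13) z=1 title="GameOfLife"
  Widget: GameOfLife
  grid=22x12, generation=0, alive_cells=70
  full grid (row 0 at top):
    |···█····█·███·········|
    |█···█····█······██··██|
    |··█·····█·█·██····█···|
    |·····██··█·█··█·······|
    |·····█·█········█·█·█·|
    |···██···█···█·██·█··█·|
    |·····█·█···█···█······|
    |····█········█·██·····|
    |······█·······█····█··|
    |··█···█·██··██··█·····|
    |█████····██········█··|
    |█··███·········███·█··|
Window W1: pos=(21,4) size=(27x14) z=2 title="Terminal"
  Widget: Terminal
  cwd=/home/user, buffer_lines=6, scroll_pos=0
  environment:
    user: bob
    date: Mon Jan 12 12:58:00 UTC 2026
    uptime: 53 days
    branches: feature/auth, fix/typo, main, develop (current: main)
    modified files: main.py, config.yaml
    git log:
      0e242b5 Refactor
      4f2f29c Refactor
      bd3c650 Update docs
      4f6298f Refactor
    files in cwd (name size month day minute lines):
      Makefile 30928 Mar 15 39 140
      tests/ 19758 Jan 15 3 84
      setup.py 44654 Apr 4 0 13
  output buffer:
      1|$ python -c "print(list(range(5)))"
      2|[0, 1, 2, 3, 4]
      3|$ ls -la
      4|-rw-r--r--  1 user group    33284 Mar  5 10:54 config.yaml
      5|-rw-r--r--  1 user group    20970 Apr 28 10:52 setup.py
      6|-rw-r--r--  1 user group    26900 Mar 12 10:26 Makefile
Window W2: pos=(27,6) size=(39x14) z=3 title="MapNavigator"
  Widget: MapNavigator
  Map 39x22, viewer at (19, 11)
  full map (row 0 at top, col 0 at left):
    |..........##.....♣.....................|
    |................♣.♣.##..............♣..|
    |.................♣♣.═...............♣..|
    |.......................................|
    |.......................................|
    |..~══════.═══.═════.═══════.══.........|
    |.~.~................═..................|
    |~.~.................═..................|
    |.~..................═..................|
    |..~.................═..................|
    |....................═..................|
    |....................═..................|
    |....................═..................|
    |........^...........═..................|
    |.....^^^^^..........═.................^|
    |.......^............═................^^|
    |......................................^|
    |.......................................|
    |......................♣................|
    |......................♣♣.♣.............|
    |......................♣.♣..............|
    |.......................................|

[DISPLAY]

              ┠─────┏━━━━━━━━━━━━━━━━━━━━━━━━━
              ┃$ pyt┃ MapNavigator            
              ┃[0, 1┠─────────────────────────
              ┃$ ls ┃~.~................═.....
              ┃-rw-r┃.~.................═.....
              ┃-rw-r┃~..................═.....
              ┃-rw-r┃.~.................═.....
              ┃$ █  ┃...................═.....
              ┃     ┃..................@═.....
              ┃     ┃...................═.....
              ┃     ┃.......^...........═.....
              ┗━━━━━┃....^^^^^..........═.....
                    ┃......^............═.....
                    ┗━━━━━━━━━━━━━━━━━━━━━━━━━
                        ┃······█·······█····█·
                        ┃··█···█·██··██··█····
                        ┗━━━━━━━━━━━━━━━━━━━━━
                                              


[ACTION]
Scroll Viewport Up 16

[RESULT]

                                              
                                              
                                              
                                              
              ┏━━━━━━━━━━━━━━━━━━━━━━━━━┓     
              ┃ Terminal                ┃     
              ┠─────┏━━━━━━━━━━━━━━━━━━━━━━━━━
              ┃$ pyt┃ MapNavigator            
              ┃[0, 1┠─────────────────────────
              ┃$ ls ┃~.~................═.....
              ┃-rw-r┃.~.................═.....
              ┃-rw-r┃~..................═.....
              ┃-rw-r┃.~.................═.....
              ┃$ █  ┃...................═.....
              ┃     ┃..................@═.....
              ┃     ┃...................═.....
              ┃     ┃.......^...........═.....
              ┗━━━━━┃....^^^^^..........═.....


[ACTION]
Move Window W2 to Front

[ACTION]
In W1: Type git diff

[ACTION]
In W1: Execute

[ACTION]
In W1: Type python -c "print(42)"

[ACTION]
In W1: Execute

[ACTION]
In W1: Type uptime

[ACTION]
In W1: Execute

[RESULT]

                                              
                                              
                                              
                                              
              ┏━━━━━━━━━━━━━━━━━━━━━━━━━┓     
              ┃ Terminal                ┃     
              ┠─────┏━━━━━━━━━━━━━━━━━━━━━━━━━
              ┃--- a┃ MapNavigator            
              ┃+++ b┠─────────────────────────
              ┃@@ -1┃~.~................═.....
              ┃+# up┃.~.................═.....
              ┃ impo┃~..................═.....
              ┃$ pyt┃.~.................═.....
              ┃42   ┃...................═.....
              ┃$ upt┃..................@═.....
              ┃ 10:0┃...................═.....
              ┃$ █  ┃.......^...........═.....
              ┗━━━━━┃....^^^^^..........═.....
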